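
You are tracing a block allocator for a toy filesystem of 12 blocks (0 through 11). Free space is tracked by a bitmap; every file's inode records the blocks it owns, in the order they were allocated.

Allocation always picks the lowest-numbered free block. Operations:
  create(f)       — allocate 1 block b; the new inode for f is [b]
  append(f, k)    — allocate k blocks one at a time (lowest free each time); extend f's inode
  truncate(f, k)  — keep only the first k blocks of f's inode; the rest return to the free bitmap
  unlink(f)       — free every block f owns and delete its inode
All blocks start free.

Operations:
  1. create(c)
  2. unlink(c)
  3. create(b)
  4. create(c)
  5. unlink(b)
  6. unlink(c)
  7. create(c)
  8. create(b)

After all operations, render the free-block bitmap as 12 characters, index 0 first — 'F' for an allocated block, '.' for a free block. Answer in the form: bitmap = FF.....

bitmap = FF..........

create(c): bitmap=F........... | c=[0]
unlink(c): bitmap=............ | 
create(b): bitmap=F........... | b=[0]
create(c): bitmap=FF.......... | b=[0] c=[1]
unlink(b): bitmap=.F.......... | c=[1]
unlink(c): bitmap=............ | 
create(c): bitmap=F........... | c=[0]
create(b): bitmap=FF.......... | b=[1] c=[0]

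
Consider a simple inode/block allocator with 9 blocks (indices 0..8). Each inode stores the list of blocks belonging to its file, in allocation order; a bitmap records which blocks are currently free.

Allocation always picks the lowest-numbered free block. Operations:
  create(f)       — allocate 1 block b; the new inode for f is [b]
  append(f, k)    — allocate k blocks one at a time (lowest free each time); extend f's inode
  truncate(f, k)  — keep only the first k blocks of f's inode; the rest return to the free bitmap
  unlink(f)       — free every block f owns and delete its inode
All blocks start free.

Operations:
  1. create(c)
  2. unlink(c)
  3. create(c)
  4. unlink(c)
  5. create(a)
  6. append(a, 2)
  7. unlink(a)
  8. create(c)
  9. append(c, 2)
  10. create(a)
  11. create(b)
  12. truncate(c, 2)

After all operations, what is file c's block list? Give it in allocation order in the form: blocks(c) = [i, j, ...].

blocks(c) = [0, 1]

after create(c) → c:[0]  free=[F........]
after unlink(c) →   free=[.........]
after create(c) → c:[0]  free=[F........]
after unlink(c) →   free=[.........]
after create(a) → a:[0]  free=[F........]
after append(a, 2) → a:[0, 1, 2]  free=[FFF......]
after unlink(a) →   free=[.........]
after create(c) → c:[0]  free=[F........]
after append(c, 2) → c:[0, 1, 2]  free=[FFF......]
after create(a) → a:[3], c:[0, 1, 2]  free=[FFFF.....]
after create(b) → a:[3], b:[4], c:[0, 1, 2]  free=[FFFFF....]
after truncate(c, 2) → a:[3], b:[4], c:[0, 1]  free=[FF.FF....]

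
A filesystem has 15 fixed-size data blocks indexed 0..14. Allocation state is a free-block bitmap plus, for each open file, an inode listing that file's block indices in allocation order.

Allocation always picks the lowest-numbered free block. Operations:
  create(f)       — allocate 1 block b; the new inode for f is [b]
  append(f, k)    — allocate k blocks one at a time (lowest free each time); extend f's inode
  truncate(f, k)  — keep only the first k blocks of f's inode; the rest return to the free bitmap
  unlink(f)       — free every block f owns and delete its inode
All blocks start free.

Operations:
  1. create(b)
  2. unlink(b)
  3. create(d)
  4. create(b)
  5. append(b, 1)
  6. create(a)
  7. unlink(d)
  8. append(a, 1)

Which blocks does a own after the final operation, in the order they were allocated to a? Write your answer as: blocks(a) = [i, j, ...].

blocks(a) = [3, 0]

after create(b) → b:[0]  free=[F..............]
after unlink(b) →   free=[...............]
after create(d) → d:[0]  free=[F..............]
after create(b) → b:[1], d:[0]  free=[FF.............]
after append(b, 1) → b:[1, 2], d:[0]  free=[FFF............]
after create(a) → a:[3], b:[1, 2], d:[0]  free=[FFFF...........]
after unlink(d) → a:[3], b:[1, 2]  free=[.FFF...........]
after append(a, 1) → a:[3, 0], b:[1, 2]  free=[FFFF...........]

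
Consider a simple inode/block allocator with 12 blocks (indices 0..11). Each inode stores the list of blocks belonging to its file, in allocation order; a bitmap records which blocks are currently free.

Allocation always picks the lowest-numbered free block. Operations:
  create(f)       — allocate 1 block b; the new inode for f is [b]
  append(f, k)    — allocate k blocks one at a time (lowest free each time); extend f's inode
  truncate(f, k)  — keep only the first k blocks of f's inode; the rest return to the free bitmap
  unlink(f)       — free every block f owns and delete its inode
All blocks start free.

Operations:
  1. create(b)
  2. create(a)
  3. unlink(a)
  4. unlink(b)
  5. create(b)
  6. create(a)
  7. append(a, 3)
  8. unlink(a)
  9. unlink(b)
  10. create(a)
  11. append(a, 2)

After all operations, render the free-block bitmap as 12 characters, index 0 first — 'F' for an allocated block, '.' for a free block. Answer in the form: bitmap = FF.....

bitmap = FFF.........

  1. create(b)  ⇒  F...........  {b→[0]}
  2. create(a)  ⇒  FF..........  {a→[1]; b→[0]}
  3. unlink(a)  ⇒  F...........  {b→[0]}
  4. unlink(b)  ⇒  ............  {}
  5. create(b)  ⇒  F...........  {b→[0]}
  6. create(a)  ⇒  FF..........  {a→[1]; b→[0]}
  7. append(a, 3)  ⇒  FFFFF.......  {a→[1, 2, 3, 4]; b→[0]}
  8. unlink(a)  ⇒  F...........  {b→[0]}
  9. unlink(b)  ⇒  ............  {}
  10. create(a)  ⇒  F...........  {a→[0]}
  11. append(a, 2)  ⇒  FFF.........  {a→[0, 1, 2]}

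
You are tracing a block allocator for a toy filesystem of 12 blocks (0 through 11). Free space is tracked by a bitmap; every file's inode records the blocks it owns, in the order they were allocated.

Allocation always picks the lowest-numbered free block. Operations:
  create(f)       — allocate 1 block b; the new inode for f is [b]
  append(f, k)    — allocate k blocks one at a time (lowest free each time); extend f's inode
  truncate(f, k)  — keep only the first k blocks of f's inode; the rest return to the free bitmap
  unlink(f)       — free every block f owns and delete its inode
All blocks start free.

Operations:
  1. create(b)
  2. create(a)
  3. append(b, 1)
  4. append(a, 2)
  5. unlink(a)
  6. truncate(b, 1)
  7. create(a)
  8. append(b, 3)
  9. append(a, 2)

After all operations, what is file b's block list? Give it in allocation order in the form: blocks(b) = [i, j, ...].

after create(b) → b:[0]  free=[F...........]
after create(a) → a:[1], b:[0]  free=[FF..........]
after append(b, 1) → a:[1], b:[0, 2]  free=[FFF.........]
after append(a, 2) → a:[1, 3, 4], b:[0, 2]  free=[FFFFF.......]
after unlink(a) → b:[0, 2]  free=[F.F.........]
after truncate(b, 1) → b:[0]  free=[F...........]
after create(a) → a:[1], b:[0]  free=[FF..........]
after append(b, 3) → a:[1], b:[0, 2, 3, 4]  free=[FFFFF.......]
after append(a, 2) → a:[1, 5, 6], b:[0, 2, 3, 4]  free=[FFFFFFF.....]

blocks(b) = [0, 2, 3, 4]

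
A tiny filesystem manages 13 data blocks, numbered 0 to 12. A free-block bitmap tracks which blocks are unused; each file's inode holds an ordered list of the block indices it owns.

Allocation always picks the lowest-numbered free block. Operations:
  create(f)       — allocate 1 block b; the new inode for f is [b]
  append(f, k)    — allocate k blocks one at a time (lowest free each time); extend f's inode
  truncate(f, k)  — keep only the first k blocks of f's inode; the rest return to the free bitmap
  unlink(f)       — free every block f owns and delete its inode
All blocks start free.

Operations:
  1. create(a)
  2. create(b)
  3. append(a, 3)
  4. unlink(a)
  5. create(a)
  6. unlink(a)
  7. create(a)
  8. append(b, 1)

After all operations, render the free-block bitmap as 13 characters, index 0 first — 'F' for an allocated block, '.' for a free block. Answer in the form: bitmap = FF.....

bitmap = FFF..........

create(a): bitmap=F............ | a=[0]
create(b): bitmap=FF........... | a=[0] b=[1]
append(a, 3): bitmap=FFFFF........ | a=[0, 2, 3, 4] b=[1]
unlink(a): bitmap=.F........... | b=[1]
create(a): bitmap=FF........... | a=[0] b=[1]
unlink(a): bitmap=.F........... | b=[1]
create(a): bitmap=FF........... | a=[0] b=[1]
append(b, 1): bitmap=FFF.......... | a=[0] b=[1, 2]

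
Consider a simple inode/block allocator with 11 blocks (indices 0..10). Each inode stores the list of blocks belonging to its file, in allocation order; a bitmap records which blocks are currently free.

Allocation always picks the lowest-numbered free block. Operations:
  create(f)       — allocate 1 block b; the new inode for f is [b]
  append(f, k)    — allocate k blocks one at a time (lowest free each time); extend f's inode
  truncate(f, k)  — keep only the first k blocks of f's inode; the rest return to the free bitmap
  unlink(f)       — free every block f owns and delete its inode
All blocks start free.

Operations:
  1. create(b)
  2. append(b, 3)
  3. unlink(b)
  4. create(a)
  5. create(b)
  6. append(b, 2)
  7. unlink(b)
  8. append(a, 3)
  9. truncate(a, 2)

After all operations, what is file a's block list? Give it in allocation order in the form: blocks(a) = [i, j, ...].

blocks(a) = [0, 1]

[1] create(b) — b=0 (map F..........)
[2] append(b, 3) — b=0,1,2,3 (map FFFF.......)
[3] unlink(b) —  (map ...........)
[4] create(a) — a=0 (map F..........)
[5] create(b) — a=0 b=1 (map FF.........)
[6] append(b, 2) — a=0 b=1,2,3 (map FFFF.......)
[7] unlink(b) — a=0 (map F..........)
[8] append(a, 3) — a=0,1,2,3 (map FFFF.......)
[9] truncate(a, 2) — a=0,1 (map FF.........)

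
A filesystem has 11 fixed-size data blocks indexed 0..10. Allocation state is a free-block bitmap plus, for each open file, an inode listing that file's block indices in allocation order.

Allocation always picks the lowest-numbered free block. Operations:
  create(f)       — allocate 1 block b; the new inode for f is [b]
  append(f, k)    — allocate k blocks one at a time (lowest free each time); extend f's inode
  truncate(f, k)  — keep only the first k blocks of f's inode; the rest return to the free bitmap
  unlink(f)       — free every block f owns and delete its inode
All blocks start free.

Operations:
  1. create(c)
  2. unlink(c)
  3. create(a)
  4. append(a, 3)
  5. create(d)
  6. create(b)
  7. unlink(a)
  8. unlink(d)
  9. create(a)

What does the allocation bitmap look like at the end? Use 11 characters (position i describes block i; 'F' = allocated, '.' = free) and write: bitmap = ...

after create(c) → c:[0]  free=[F..........]
after unlink(c) →   free=[...........]
after create(a) → a:[0]  free=[F..........]
after append(a, 3) → a:[0, 1, 2, 3]  free=[FFFF.......]
after create(d) → a:[0, 1, 2, 3], d:[4]  free=[FFFFF......]
after create(b) → a:[0, 1, 2, 3], b:[5], d:[4]  free=[FFFFFF.....]
after unlink(a) → b:[5], d:[4]  free=[....FF.....]
after unlink(d) → b:[5]  free=[.....F.....]
after create(a) → a:[0], b:[5]  free=[F....F.....]

bitmap = F....F.....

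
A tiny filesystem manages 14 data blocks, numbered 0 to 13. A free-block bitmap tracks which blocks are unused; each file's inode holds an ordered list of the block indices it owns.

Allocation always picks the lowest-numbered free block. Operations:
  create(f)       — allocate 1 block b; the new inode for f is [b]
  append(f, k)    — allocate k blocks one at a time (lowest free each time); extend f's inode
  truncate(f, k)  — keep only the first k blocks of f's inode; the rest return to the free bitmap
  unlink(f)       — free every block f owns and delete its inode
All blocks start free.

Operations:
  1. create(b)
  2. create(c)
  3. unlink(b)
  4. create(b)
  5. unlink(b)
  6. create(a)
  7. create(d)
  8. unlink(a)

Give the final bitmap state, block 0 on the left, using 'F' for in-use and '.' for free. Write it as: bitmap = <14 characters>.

create(b): bitmap=F............. | b=[0]
create(c): bitmap=FF............ | b=[0] c=[1]
unlink(b): bitmap=.F............ | c=[1]
create(b): bitmap=FF............ | b=[0] c=[1]
unlink(b): bitmap=.F............ | c=[1]
create(a): bitmap=FF............ | a=[0] c=[1]
create(d): bitmap=FFF........... | a=[0] c=[1] d=[2]
unlink(a): bitmap=.FF........... | c=[1] d=[2]

bitmap = .FF...........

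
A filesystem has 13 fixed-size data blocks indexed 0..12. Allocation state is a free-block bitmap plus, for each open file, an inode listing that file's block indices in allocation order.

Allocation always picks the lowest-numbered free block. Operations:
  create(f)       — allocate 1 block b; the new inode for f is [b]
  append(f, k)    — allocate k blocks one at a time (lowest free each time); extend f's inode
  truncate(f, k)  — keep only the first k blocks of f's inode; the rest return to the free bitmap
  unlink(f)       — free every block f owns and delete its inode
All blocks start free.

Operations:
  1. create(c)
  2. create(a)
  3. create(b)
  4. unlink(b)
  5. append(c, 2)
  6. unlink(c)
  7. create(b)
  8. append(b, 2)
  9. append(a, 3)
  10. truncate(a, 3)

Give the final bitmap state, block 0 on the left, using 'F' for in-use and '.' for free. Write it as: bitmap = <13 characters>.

create(c): bitmap=F............ | c=[0]
create(a): bitmap=FF........... | a=[1] c=[0]
create(b): bitmap=FFF.......... | a=[1] b=[2] c=[0]
unlink(b): bitmap=FF........... | a=[1] c=[0]
append(c, 2): bitmap=FFFF......... | a=[1] c=[0, 2, 3]
unlink(c): bitmap=.F........... | a=[1]
create(b): bitmap=FF........... | a=[1] b=[0]
append(b, 2): bitmap=FFFF......... | a=[1] b=[0, 2, 3]
append(a, 3): bitmap=FFFFFFF...... | a=[1, 4, 5, 6] b=[0, 2, 3]
truncate(a, 3): bitmap=FFFFFF....... | a=[1, 4, 5] b=[0, 2, 3]

bitmap = FFFFFF.......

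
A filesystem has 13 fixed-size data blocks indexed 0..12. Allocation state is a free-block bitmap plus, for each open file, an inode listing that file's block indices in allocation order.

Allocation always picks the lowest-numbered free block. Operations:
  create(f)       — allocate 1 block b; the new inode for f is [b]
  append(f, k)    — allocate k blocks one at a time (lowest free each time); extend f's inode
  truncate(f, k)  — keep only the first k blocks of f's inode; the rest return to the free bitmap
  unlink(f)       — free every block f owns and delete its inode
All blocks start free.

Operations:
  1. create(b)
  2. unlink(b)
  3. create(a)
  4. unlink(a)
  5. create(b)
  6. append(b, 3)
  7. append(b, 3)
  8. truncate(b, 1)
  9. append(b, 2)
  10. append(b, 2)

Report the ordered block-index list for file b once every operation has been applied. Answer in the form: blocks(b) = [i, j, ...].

after create(b) → b:[0]  free=[F............]
after unlink(b) →   free=[.............]
after create(a) → a:[0]  free=[F............]
after unlink(a) →   free=[.............]
after create(b) → b:[0]  free=[F............]
after append(b, 3) → b:[0, 1, 2, 3]  free=[FFFF.........]
after append(b, 3) → b:[0, 1, 2, 3, 4, 5, 6]  free=[FFFFFFF......]
after truncate(b, 1) → b:[0]  free=[F............]
after append(b, 2) → b:[0, 1, 2]  free=[FFF..........]
after append(b, 2) → b:[0, 1, 2, 3, 4]  free=[FFFFF........]

blocks(b) = [0, 1, 2, 3, 4]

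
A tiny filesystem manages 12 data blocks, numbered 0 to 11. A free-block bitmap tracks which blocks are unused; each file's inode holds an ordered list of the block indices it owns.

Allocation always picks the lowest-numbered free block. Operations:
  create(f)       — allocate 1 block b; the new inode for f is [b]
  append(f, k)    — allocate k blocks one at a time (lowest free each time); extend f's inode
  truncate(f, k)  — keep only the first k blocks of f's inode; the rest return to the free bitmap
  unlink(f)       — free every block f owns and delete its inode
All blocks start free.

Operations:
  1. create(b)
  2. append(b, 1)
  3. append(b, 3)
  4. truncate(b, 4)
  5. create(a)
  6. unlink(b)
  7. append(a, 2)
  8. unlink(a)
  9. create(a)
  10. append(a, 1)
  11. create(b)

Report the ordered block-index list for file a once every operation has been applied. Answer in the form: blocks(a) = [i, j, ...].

create(b): bitmap=F........... | b=[0]
append(b, 1): bitmap=FF.......... | b=[0, 1]
append(b, 3): bitmap=FFFFF....... | b=[0, 1, 2, 3, 4]
truncate(b, 4): bitmap=FFFF........ | b=[0, 1, 2, 3]
create(a): bitmap=FFFFF....... | a=[4] b=[0, 1, 2, 3]
unlink(b): bitmap=....F....... | a=[4]
append(a, 2): bitmap=FF..F....... | a=[4, 0, 1]
unlink(a): bitmap=............ | 
create(a): bitmap=F........... | a=[0]
append(a, 1): bitmap=FF.......... | a=[0, 1]
create(b): bitmap=FFF......... | a=[0, 1] b=[2]

blocks(a) = [0, 1]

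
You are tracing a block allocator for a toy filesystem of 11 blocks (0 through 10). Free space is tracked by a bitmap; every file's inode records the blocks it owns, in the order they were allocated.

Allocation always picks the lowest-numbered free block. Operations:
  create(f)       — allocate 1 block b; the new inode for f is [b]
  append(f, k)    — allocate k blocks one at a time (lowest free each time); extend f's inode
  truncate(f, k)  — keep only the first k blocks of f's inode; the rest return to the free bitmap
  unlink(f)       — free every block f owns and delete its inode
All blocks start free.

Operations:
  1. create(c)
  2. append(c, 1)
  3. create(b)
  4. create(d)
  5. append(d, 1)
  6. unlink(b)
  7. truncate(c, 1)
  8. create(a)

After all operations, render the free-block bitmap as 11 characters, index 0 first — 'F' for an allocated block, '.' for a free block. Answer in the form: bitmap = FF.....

bitmap = FF.FF......

[1] create(c) — c=0 (map F..........)
[2] append(c, 1) — c=0,1 (map FF.........)
[3] create(b) — b=2 c=0,1 (map FFF........)
[4] create(d) — b=2 c=0,1 d=3 (map FFFF.......)
[5] append(d, 1) — b=2 c=0,1 d=3,4 (map FFFFF......)
[6] unlink(b) — c=0,1 d=3,4 (map FF.FF......)
[7] truncate(c, 1) — c=0 d=3,4 (map F..FF......)
[8] create(a) — a=1 c=0 d=3,4 (map FF.FF......)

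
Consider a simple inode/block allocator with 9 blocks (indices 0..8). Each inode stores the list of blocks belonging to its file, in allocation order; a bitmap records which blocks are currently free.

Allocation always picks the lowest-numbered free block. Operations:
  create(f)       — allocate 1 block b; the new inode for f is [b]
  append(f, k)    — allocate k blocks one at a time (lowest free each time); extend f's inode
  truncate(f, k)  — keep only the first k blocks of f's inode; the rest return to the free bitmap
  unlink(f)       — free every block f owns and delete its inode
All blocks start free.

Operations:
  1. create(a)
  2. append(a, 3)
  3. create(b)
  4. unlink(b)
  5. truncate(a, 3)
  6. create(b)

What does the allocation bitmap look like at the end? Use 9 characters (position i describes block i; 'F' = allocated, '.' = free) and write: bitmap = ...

bitmap = FFFF.....

  1. create(a)  ⇒  F........  {a→[0]}
  2. append(a, 3)  ⇒  FFFF.....  {a→[0, 1, 2, 3]}
  3. create(b)  ⇒  FFFFF....  {a→[0, 1, 2, 3]; b→[4]}
  4. unlink(b)  ⇒  FFFF.....  {a→[0, 1, 2, 3]}
  5. truncate(a, 3)  ⇒  FFF......  {a→[0, 1, 2]}
  6. create(b)  ⇒  FFFF.....  {a→[0, 1, 2]; b→[3]}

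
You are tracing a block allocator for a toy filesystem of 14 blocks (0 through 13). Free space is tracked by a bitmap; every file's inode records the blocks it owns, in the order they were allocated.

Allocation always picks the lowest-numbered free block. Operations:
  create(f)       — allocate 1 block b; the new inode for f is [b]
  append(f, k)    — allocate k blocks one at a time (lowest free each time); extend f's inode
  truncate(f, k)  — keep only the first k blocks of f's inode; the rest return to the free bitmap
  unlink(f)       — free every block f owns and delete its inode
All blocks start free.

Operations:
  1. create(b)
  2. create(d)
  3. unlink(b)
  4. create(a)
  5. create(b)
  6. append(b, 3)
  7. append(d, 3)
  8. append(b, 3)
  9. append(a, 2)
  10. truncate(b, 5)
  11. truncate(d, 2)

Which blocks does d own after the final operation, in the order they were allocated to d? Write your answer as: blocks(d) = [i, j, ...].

[1] create(b) — b=0 (map F.............)
[2] create(d) — b=0 d=1 (map FF............)
[3] unlink(b) — d=1 (map .F............)
[4] create(a) — a=0 d=1 (map FF............)
[5] create(b) — a=0 b=2 d=1 (map FFF...........)
[6] append(b, 3) — a=0 b=2,3,4,5 d=1 (map FFFFFF........)
[7] append(d, 3) — a=0 b=2,3,4,5 d=1,6,7,8 (map FFFFFFFFF.....)
[8] append(b, 3) — a=0 b=2,3,4,5,9,10,11 d=1,6,7,8 (map FFFFFFFFFFFF..)
[9] append(a, 2) — a=0,12,13 b=2,3,4,5,9,10,11 d=1,6,7,8 (map FFFFFFFFFFFFFF)
[10] truncate(b, 5) — a=0,12,13 b=2,3,4,5,9 d=1,6,7,8 (map FFFFFFFFFF..FF)
[11] truncate(d, 2) — a=0,12,13 b=2,3,4,5,9 d=1,6 (map FFFFFFF..F..FF)

blocks(d) = [1, 6]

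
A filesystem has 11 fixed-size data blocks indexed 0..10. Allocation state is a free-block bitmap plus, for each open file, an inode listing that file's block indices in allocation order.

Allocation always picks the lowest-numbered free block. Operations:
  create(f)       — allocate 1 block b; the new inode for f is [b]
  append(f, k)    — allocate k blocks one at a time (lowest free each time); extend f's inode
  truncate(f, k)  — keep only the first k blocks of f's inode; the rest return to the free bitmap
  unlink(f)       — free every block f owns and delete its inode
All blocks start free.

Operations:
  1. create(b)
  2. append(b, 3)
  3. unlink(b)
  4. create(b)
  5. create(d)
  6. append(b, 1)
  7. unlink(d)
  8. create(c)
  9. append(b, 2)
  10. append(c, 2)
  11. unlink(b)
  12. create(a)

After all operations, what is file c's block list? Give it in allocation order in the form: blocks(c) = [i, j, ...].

blocks(c) = [1, 5, 6]

[1] create(b) — b=0 (map F..........)
[2] append(b, 3) — b=0,1,2,3 (map FFFF.......)
[3] unlink(b) —  (map ...........)
[4] create(b) — b=0 (map F..........)
[5] create(d) — b=0 d=1 (map FF.........)
[6] append(b, 1) — b=0,2 d=1 (map FFF........)
[7] unlink(d) — b=0,2 (map F.F........)
[8] create(c) — b=0,2 c=1 (map FFF........)
[9] append(b, 2) — b=0,2,3,4 c=1 (map FFFFF......)
[10] append(c, 2) — b=0,2,3,4 c=1,5,6 (map FFFFFFF....)
[11] unlink(b) — c=1,5,6 (map .F...FF....)
[12] create(a) — a=0 c=1,5,6 (map FF...FF....)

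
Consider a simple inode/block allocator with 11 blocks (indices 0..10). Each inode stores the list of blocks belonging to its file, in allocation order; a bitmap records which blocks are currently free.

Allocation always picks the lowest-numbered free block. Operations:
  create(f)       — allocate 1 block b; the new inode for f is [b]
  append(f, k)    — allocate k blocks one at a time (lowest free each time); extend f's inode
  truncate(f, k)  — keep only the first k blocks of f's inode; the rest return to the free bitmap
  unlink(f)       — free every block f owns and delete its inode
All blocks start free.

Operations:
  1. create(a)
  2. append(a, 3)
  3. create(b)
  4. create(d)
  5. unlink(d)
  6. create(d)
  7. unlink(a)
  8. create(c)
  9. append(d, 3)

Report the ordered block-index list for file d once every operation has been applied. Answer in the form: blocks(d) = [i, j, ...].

after create(a) → a:[0]  free=[F..........]
after append(a, 3) → a:[0, 1, 2, 3]  free=[FFFF.......]
after create(b) → a:[0, 1, 2, 3], b:[4]  free=[FFFFF......]
after create(d) → a:[0, 1, 2, 3], b:[4], d:[5]  free=[FFFFFF.....]
after unlink(d) → a:[0, 1, 2, 3], b:[4]  free=[FFFFF......]
after create(d) → a:[0, 1, 2, 3], b:[4], d:[5]  free=[FFFFFF.....]
after unlink(a) → b:[4], d:[5]  free=[....FF.....]
after create(c) → b:[4], c:[0], d:[5]  free=[F...FF.....]
after append(d, 3) → b:[4], c:[0], d:[5, 1, 2, 3]  free=[FFFFFF.....]

blocks(d) = [5, 1, 2, 3]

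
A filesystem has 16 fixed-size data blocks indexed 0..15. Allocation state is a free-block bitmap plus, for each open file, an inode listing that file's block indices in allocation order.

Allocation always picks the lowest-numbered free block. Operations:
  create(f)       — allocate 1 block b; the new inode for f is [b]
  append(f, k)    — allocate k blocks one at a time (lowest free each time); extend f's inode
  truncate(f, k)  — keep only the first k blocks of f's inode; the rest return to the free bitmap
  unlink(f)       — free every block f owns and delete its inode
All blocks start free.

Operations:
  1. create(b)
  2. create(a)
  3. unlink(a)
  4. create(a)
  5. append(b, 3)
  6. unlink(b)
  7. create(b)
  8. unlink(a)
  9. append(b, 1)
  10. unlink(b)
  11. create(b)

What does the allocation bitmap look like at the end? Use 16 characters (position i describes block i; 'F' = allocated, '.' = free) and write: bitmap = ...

after create(b) → b:[0]  free=[F...............]
after create(a) → a:[1], b:[0]  free=[FF..............]
after unlink(a) → b:[0]  free=[F...............]
after create(a) → a:[1], b:[0]  free=[FF..............]
after append(b, 3) → a:[1], b:[0, 2, 3, 4]  free=[FFFFF...........]
after unlink(b) → a:[1]  free=[.F..............]
after create(b) → a:[1], b:[0]  free=[FF..............]
after unlink(a) → b:[0]  free=[F...............]
after append(b, 1) → b:[0, 1]  free=[FF..............]
after unlink(b) →   free=[................]
after create(b) → b:[0]  free=[F...............]

bitmap = F...............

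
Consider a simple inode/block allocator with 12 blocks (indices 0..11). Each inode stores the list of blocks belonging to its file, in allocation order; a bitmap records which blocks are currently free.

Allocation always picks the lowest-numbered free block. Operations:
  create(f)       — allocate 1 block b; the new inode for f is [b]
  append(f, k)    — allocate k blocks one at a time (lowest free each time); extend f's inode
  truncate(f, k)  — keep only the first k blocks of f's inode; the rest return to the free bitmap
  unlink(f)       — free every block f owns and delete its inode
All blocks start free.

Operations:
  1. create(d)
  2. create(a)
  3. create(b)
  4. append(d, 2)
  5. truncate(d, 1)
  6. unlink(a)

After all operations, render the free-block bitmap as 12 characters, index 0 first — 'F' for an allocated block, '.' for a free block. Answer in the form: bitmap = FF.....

bitmap = F.F.........

after create(d) → d:[0]  free=[F...........]
after create(a) → a:[1], d:[0]  free=[FF..........]
after create(b) → a:[1], b:[2], d:[0]  free=[FFF.........]
after append(d, 2) → a:[1], b:[2], d:[0, 3, 4]  free=[FFFFF.......]
after truncate(d, 1) → a:[1], b:[2], d:[0]  free=[FFF.........]
after unlink(a) → b:[2], d:[0]  free=[F.F.........]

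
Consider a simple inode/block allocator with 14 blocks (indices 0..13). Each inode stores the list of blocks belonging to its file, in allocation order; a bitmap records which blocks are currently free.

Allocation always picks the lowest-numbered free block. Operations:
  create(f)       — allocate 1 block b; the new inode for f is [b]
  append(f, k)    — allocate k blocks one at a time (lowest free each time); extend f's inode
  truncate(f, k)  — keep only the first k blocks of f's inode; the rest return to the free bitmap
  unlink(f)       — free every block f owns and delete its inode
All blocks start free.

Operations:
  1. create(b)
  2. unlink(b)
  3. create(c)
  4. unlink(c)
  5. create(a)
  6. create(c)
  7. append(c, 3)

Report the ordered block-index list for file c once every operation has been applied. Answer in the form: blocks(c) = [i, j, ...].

  1. create(b)  ⇒  F.............  {b→[0]}
  2. unlink(b)  ⇒  ..............  {}
  3. create(c)  ⇒  F.............  {c→[0]}
  4. unlink(c)  ⇒  ..............  {}
  5. create(a)  ⇒  F.............  {a→[0]}
  6. create(c)  ⇒  FF............  {a→[0]; c→[1]}
  7. append(c, 3)  ⇒  FFFFF.........  {a→[0]; c→[1, 2, 3, 4]}

blocks(c) = [1, 2, 3, 4]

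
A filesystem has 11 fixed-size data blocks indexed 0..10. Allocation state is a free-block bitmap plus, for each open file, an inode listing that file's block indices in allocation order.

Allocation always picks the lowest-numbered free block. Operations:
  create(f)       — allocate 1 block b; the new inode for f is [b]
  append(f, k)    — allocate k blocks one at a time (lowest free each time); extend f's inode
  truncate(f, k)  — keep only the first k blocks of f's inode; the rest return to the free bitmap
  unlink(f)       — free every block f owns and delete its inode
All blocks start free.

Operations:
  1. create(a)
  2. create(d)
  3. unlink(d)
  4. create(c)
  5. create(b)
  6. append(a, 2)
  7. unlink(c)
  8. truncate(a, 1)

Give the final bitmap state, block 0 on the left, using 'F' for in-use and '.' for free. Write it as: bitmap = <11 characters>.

bitmap = F.F........

[1] create(a) — a=0 (map F..........)
[2] create(d) — a=0 d=1 (map FF.........)
[3] unlink(d) — a=0 (map F..........)
[4] create(c) — a=0 c=1 (map FF.........)
[5] create(b) — a=0 b=2 c=1 (map FFF........)
[6] append(a, 2) — a=0,3,4 b=2 c=1 (map FFFFF......)
[7] unlink(c) — a=0,3,4 b=2 (map F.FFF......)
[8] truncate(a, 1) — a=0 b=2 (map F.F........)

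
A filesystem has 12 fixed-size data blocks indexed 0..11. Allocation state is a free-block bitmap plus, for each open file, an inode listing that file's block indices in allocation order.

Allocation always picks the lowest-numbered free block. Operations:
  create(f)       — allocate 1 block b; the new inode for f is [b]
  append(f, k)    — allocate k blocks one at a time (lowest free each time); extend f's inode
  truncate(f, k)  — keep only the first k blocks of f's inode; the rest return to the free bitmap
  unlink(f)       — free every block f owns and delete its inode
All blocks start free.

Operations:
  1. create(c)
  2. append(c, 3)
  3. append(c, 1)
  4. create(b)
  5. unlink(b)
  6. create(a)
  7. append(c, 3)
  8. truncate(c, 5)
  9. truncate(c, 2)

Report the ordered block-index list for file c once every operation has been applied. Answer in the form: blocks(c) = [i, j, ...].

blocks(c) = [0, 1]

create(c): bitmap=F........... | c=[0]
append(c, 3): bitmap=FFFF........ | c=[0, 1, 2, 3]
append(c, 1): bitmap=FFFFF....... | c=[0, 1, 2, 3, 4]
create(b): bitmap=FFFFFF...... | b=[5] c=[0, 1, 2, 3, 4]
unlink(b): bitmap=FFFFF....... | c=[0, 1, 2, 3, 4]
create(a): bitmap=FFFFFF...... | a=[5] c=[0, 1, 2, 3, 4]
append(c, 3): bitmap=FFFFFFFFF... | a=[5] c=[0, 1, 2, 3, 4, 6, 7, 8]
truncate(c, 5): bitmap=FFFFFF...... | a=[5] c=[0, 1, 2, 3, 4]
truncate(c, 2): bitmap=FF...F...... | a=[5] c=[0, 1]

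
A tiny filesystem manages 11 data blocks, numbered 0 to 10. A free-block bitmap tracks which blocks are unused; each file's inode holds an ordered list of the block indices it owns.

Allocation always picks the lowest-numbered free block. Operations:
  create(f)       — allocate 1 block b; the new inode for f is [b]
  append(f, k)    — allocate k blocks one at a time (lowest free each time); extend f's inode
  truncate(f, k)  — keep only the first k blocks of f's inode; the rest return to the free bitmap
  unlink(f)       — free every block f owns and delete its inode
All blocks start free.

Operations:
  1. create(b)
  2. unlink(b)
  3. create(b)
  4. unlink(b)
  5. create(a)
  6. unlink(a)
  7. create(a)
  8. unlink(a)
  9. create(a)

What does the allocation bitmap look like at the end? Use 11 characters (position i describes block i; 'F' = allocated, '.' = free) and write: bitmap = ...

bitmap = F..........

after create(b) → b:[0]  free=[F..........]
after unlink(b) →   free=[...........]
after create(b) → b:[0]  free=[F..........]
after unlink(b) →   free=[...........]
after create(a) → a:[0]  free=[F..........]
after unlink(a) →   free=[...........]
after create(a) → a:[0]  free=[F..........]
after unlink(a) →   free=[...........]
after create(a) → a:[0]  free=[F..........]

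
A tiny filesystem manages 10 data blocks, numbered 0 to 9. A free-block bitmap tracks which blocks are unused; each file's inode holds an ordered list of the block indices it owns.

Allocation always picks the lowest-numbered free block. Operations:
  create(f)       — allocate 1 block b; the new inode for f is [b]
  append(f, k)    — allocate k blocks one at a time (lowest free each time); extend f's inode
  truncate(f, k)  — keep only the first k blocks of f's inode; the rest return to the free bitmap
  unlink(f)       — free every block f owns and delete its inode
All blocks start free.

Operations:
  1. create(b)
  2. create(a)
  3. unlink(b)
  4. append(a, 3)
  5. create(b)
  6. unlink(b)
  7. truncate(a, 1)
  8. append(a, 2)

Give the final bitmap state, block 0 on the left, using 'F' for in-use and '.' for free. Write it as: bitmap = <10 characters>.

  1. create(b)  ⇒  F.........  {b→[0]}
  2. create(a)  ⇒  FF........  {a→[1]; b→[0]}
  3. unlink(b)  ⇒  .F........  {a→[1]}
  4. append(a, 3)  ⇒  FFFF......  {a→[1, 0, 2, 3]}
  5. create(b)  ⇒  FFFFF.....  {a→[1, 0, 2, 3]; b→[4]}
  6. unlink(b)  ⇒  FFFF......  {a→[1, 0, 2, 3]}
  7. truncate(a, 1)  ⇒  .F........  {a→[1]}
  8. append(a, 2)  ⇒  FFF.......  {a→[1, 0, 2]}

bitmap = FFF.......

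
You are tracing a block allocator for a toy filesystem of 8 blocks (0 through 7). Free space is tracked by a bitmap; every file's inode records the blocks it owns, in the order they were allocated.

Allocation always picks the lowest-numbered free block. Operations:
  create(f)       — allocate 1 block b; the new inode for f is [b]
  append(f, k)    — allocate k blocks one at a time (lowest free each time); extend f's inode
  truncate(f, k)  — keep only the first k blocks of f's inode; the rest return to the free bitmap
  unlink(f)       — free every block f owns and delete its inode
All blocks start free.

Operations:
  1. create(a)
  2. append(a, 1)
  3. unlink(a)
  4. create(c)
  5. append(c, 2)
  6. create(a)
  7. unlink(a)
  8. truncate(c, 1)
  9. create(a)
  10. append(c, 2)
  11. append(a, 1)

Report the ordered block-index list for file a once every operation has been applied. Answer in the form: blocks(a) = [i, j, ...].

blocks(a) = [1, 4]

  1. create(a)  ⇒  F.......  {a→[0]}
  2. append(a, 1)  ⇒  FF......  {a→[0, 1]}
  3. unlink(a)  ⇒  ........  {}
  4. create(c)  ⇒  F.......  {c→[0]}
  5. append(c, 2)  ⇒  FFF.....  {c→[0, 1, 2]}
  6. create(a)  ⇒  FFFF....  {a→[3]; c→[0, 1, 2]}
  7. unlink(a)  ⇒  FFF.....  {c→[0, 1, 2]}
  8. truncate(c, 1)  ⇒  F.......  {c→[0]}
  9. create(a)  ⇒  FF......  {a→[1]; c→[0]}
  10. append(c, 2)  ⇒  FFFF....  {a→[1]; c→[0, 2, 3]}
  11. append(a, 1)  ⇒  FFFFF...  {a→[1, 4]; c→[0, 2, 3]}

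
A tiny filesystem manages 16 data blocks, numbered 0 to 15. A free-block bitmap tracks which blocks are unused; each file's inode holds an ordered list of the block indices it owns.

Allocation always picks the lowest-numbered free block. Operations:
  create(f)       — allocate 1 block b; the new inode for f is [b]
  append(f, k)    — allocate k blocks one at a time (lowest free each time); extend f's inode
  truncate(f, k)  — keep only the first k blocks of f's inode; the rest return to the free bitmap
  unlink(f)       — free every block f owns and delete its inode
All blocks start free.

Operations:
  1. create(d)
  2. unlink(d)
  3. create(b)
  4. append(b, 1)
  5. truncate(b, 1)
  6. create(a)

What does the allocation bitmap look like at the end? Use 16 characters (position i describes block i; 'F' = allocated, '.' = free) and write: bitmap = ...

bitmap = FF..............

[1] create(d) — d=0 (map F...............)
[2] unlink(d) —  (map ................)
[3] create(b) — b=0 (map F...............)
[4] append(b, 1) — b=0,1 (map FF..............)
[5] truncate(b, 1) — b=0 (map F...............)
[6] create(a) — a=1 b=0 (map FF..............)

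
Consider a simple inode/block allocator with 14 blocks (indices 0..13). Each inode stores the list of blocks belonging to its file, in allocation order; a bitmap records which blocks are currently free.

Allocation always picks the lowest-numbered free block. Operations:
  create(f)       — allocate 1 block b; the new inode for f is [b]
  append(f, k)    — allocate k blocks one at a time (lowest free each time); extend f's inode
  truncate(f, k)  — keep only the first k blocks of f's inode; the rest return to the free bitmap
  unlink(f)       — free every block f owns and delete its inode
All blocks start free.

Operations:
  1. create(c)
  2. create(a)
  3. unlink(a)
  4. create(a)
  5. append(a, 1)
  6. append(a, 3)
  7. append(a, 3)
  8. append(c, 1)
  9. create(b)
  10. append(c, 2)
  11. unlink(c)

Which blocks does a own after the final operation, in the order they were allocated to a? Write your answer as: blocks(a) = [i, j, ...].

  1. create(c)  ⇒  F.............  {c→[0]}
  2. create(a)  ⇒  FF............  {a→[1]; c→[0]}
  3. unlink(a)  ⇒  F.............  {c→[0]}
  4. create(a)  ⇒  FF............  {a→[1]; c→[0]}
  5. append(a, 1)  ⇒  FFF...........  {a→[1, 2]; c→[0]}
  6. append(a, 3)  ⇒  FFFFFF........  {a→[1, 2, 3, 4, 5]; c→[0]}
  7. append(a, 3)  ⇒  FFFFFFFFF.....  {a→[1, 2, 3, 4, 5, 6, 7, 8]; c→[0]}
  8. append(c, 1)  ⇒  FFFFFFFFFF....  {a→[1, 2, 3, 4, 5, 6, 7, 8]; c→[0, 9]}
  9. create(b)  ⇒  FFFFFFFFFFF...  {a→[1, 2, 3, 4, 5, 6, 7, 8]; b→[10]; c→[0, 9]}
  10. append(c, 2)  ⇒  FFFFFFFFFFFFF.  {a→[1, 2, 3, 4, 5, 6, 7, 8]; b→[10]; c→[0, 9, 11, 12]}
  11. unlink(c)  ⇒  .FFFFFFFF.F...  {a→[1, 2, 3, 4, 5, 6, 7, 8]; b→[10]}

blocks(a) = [1, 2, 3, 4, 5, 6, 7, 8]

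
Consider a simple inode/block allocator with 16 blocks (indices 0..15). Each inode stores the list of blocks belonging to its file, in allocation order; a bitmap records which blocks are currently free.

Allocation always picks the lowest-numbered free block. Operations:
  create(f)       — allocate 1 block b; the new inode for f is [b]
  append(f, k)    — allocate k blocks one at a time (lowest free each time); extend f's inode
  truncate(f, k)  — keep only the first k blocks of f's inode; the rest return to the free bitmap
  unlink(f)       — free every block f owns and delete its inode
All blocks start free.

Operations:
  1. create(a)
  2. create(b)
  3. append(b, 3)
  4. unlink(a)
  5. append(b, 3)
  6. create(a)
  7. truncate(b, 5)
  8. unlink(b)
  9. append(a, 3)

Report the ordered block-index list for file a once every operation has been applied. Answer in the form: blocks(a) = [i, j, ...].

after create(a) → a:[0]  free=[F...............]
after create(b) → a:[0], b:[1]  free=[FF..............]
after append(b, 3) → a:[0], b:[1, 2, 3, 4]  free=[FFFFF...........]
after unlink(a) → b:[1, 2, 3, 4]  free=[.FFFF...........]
after append(b, 3) → b:[1, 2, 3, 4, 0, 5, 6]  free=[FFFFFFF.........]
after create(a) → a:[7], b:[1, 2, 3, 4, 0, 5, 6]  free=[FFFFFFFF........]
after truncate(b, 5) → a:[7], b:[1, 2, 3, 4, 0]  free=[FFFFF..F........]
after unlink(b) → a:[7]  free=[.......F........]
after append(a, 3) → a:[7, 0, 1, 2]  free=[FFF....F........]

blocks(a) = [7, 0, 1, 2]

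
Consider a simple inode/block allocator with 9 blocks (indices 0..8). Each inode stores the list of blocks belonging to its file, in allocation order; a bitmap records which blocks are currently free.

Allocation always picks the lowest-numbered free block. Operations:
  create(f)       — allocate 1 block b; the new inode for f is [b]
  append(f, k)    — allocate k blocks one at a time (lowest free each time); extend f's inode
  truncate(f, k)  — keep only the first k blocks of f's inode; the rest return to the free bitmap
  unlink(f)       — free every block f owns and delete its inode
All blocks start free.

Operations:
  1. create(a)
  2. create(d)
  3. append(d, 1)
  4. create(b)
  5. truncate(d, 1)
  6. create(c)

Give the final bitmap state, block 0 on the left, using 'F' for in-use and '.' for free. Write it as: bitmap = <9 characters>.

bitmap = FFFF.....

[1] create(a) — a=0 (map F........)
[2] create(d) — a=0 d=1 (map FF.......)
[3] append(d, 1) — a=0 d=1,2 (map FFF......)
[4] create(b) — a=0 b=3 d=1,2 (map FFFF.....)
[5] truncate(d, 1) — a=0 b=3 d=1 (map FF.F.....)
[6] create(c) — a=0 b=3 c=2 d=1 (map FFFF.....)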